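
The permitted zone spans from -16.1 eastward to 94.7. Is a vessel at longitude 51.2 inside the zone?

Band width going east from -16.1° to +94.7°: ((94.7 − -16.1) mod 360) = 110.8°.
Offset of +51.2° east of the west edge: ((51.2 − -16.1) mod 360) = 67.3°.
67.3° ≤ 110.8° ⇒ inside.

Yes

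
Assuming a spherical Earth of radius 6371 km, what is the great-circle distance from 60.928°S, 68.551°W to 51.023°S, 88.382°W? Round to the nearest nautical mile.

887 nmi

Δλ = -88.382 − -68.551 = -19.831°.
Δφ = -51.023 − -60.928 = 9.905°.
a = sin²(Δφ/2) + cos φ₁ · cos φ₂ · sin²(Δλ/2) = 0.016515.
c = 2·atan2(√a, √(1−a)) = 0.25774 rad → d = 6371·c ≈ 1642.05 km ≈ 886.64 nmi.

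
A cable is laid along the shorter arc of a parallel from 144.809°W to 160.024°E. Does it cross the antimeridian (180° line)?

Naïve |160.024 − -144.809| = 304.833° > 180°, so the shorter arc goes the other way round — across 180°.
Signed shortest Δλ = ((160.024 − -144.809 + 180) mod 360) − 180 = -55.167°.
Going west by 55.167° from -144.809° passes through 180° before reaching +160.024°.

Yes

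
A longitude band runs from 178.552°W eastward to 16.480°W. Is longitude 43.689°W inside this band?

Yes

Band width going east from -178.552° to -16.480°: ((-16.480 − -178.552) mod 360) = 162.072°.
Offset of -43.689° east of the west edge: ((-43.689 − -178.552) mod 360) = 134.863°.
134.863° ≤ 162.072° ⇒ inside.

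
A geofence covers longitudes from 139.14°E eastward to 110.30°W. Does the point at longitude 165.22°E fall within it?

Band width going east from +139.14° to -110.30°: ((-110.30 − 139.14) mod 360) = 110.56°.
Offset of +165.22° east of the west edge: ((165.22 − 139.14) mod 360) = 26.08°.
26.08° ≤ 110.56° ⇒ inside.

Yes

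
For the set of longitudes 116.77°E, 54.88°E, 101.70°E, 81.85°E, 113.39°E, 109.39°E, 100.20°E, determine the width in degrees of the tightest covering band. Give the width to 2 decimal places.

Sort the longitudes: +54.88°, +81.85°, +100.20°, +101.70°, +109.39°, +113.39°, +116.77°.
Eastward gaps between consecutive values (wrapping around): 26.97°, 18.35°, 1.50°, 7.69°, 4.00°, 3.38°, 298.11°.
Largest gap = 298.11° ⇒ minimal covering band is its complement: 360° − 298.11° = 61.89°.
Band runs from +54.88° eastward to +116.77°.

61.89°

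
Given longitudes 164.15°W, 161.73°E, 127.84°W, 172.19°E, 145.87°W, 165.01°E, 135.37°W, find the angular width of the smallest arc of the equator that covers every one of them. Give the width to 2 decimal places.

70.43°

Sort the longitudes: -164.15°, -145.87°, -135.37°, -127.84°, +161.73°, +165.01°, +172.19°.
Eastward gaps between consecutive values (wrapping around): 18.28°, 10.50°, 7.53°, 289.57°, 3.28°, 7.18°, 23.66°.
Largest gap = 289.57° ⇒ minimal covering band is its complement: 360° − 289.57° = 70.43°.
Band runs from +161.73° eastward to -127.84°, crossing the antimeridian.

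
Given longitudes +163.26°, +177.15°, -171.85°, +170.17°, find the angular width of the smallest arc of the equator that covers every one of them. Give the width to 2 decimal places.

24.89°

Sort the longitudes: -171.85°, +163.26°, +170.17°, +177.15°.
Eastward gaps between consecutive values (wrapping around): 335.11°, 6.91°, 6.98°, 11.00°.
Largest gap = 335.11° ⇒ minimal covering band is its complement: 360° − 335.11° = 24.89°.
Band runs from +163.26° eastward to -171.85°, crossing the antimeridian.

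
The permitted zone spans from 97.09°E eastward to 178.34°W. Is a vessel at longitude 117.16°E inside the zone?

Yes

Band width going east from +97.09° to -178.34°: ((-178.34 − 97.09) mod 360) = 84.57°.
Offset of +117.16° east of the west edge: ((117.16 − 97.09) mod 360) = 20.07°.
20.07° ≤ 84.57° ⇒ inside.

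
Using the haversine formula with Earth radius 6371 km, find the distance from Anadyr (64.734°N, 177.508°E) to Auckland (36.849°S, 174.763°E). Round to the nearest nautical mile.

6100 nmi

Δλ = 174.763 − 177.508 = -2.745°.
Δφ = -36.849 − 64.734 = -101.583°.
a = sin²(Δφ/2) + cos φ₁ · cos φ₂ · sin²(Δλ/2) = 0.600590.
c = 2·atan2(√a, √(1−a)) = 1.77336 rad → d = 6371·c ≈ 11298.06 km ≈ 6100.47 nmi.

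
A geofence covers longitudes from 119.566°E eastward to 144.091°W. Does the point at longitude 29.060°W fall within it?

No

Band width going east from +119.566° to -144.091°: ((-144.091 − 119.566) mod 360) = 96.343°.
Offset of -29.060° east of the west edge: ((-29.060 − 119.566) mod 360) = 211.374°.
211.374° > 96.343° ⇒ outside.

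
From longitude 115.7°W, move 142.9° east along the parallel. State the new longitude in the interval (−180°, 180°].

Start at -115.7°; shift +142.9° → +27.2°.
+27.2° already lies in (−180°, 180°].

27.2°E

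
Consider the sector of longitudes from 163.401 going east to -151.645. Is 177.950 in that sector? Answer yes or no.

Yes

Band width going east from +163.401° to -151.645°: ((-151.645 − 163.401) mod 360) = 44.954°.
Offset of +177.950° east of the west edge: ((177.950 − 163.401) mod 360) = 14.549°.
14.549° ≤ 44.954° ⇒ inside.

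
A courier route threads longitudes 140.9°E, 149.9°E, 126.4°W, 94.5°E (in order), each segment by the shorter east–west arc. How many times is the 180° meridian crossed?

Leg 1: +140.9° → +149.9°, shortest Δλ = 9.0° (east) — does not cross 180°.
Leg 2: +149.9° → -126.4°, shortest Δλ = 83.7° (east) — crosses 180°.
Leg 3: -126.4° → +94.5°, shortest Δλ = -139.1° (west) — crosses 180°.
Total crossings: 2.

2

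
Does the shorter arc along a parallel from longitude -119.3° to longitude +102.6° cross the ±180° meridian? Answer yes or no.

Naïve |102.6 − -119.3| = 221.9° > 180°, so the shorter arc goes the other way round — across 180°.
Signed shortest Δλ = ((102.6 − -119.3 + 180) mod 360) − 180 = -138.1°.
Going west by 138.1° from -119.3° passes through 180° before reaching +102.6°.

Yes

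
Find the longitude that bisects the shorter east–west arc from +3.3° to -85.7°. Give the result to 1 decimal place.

-41.2°

Signed shortest Δλ from +3.3° to -85.7° is -89.0°.
Midpoint longitude = +3.3° + (-89.0°)/2 = +3.3° − 44.5° = -41.2°.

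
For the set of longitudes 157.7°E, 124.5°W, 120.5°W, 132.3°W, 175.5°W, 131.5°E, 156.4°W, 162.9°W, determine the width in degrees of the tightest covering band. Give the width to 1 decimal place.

108.0°

Sort the longitudes: -175.5°, -162.9°, -156.4°, -132.3°, -124.5°, -120.5°, +131.5°, +157.7°.
Eastward gaps between consecutive values (wrapping around): 12.6°, 6.5°, 24.1°, 7.8°, 4.0°, 252.0°, 26.2°, 26.8°.
Largest gap = 252.0° ⇒ minimal covering band is its complement: 360° − 252.0° = 108.0°.
Band runs from +131.5° eastward to -120.5°, crossing the antimeridian.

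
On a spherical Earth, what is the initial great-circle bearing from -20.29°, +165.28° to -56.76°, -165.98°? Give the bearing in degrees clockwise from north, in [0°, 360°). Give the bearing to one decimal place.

Δλ = -165.98 − 165.28 = -331.26°; wrapped into (−180°, 180°]: 28.74°.
θ = atan2( sin Δλ · cos φ₂ , cos φ₁ · sin φ₂ − sin φ₁ · cos φ₂ · cos Δλ )
  = atan2(0.26357, -0.61782) = 156.896° → normalised to [0°, 360°): 156.896°.

156.9°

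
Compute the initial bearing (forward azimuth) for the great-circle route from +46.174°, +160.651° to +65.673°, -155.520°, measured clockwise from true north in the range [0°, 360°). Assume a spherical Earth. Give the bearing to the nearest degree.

Δλ = -155.520 − 160.651 = -316.171°; wrapped into (−180°, 180°]: 43.829°.
θ = atan2( sin Δλ · cos φ₂ , cos φ₁ · sin φ₂ − sin φ₁ · cos φ₂ · cos Δλ )
  = atan2(0.28527, 0.41659) = 34.403° → normalised to [0°, 360°): 34.403°.

34°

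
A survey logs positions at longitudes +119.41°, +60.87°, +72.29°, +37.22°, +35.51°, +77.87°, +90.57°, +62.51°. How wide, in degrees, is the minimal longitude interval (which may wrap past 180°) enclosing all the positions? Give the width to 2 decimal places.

Sort the longitudes: +35.51°, +37.22°, +60.87°, +62.51°, +72.29°, +77.87°, +90.57°, +119.41°.
Eastward gaps between consecutive values (wrapping around): 1.71°, 23.65°, 1.64°, 9.78°, 5.58°, 12.70°, 28.84°, 276.10°.
Largest gap = 276.10° ⇒ minimal covering band is its complement: 360° − 276.10° = 83.90°.
Band runs from +35.51° eastward to +119.41°.

83.90°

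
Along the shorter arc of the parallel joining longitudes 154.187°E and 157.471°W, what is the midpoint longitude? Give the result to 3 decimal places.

178.358°E

Signed shortest Δλ from +154.187° to -157.471° is +48.342°.
Midpoint longitude = +154.187° + (+48.342°)/2 = +154.187° + 24.171° = +178.358°.
(The naïve average (+154.187 + -157.471)/2 = -1.642° is on the wrong side of the globe.)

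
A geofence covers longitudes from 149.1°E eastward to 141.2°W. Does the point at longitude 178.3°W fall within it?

Yes

Band width going east from +149.1° to -141.2°: ((-141.2 − 149.1) mod 360) = 69.7°.
Offset of -178.3° east of the west edge: ((-178.3 − 149.1) mod 360) = 32.6°.
32.6° ≤ 69.7° ⇒ inside.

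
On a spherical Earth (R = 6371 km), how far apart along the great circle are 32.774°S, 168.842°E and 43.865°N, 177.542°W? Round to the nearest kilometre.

8633 km

Δλ = -177.542 − 168.842 = -346.384°; wrapped into (−180°, 180°]: 13.616°.
Δφ = 43.865 − -32.774 = 76.639°.
a = sin²(Δφ/2) + cos φ₁ · cos φ₂ · sin²(Δλ/2) = 0.392976.
c = 2·atan2(√a, √(1−a)) = 1.35508 rad → d = 6371·c ≈ 8633.21 km.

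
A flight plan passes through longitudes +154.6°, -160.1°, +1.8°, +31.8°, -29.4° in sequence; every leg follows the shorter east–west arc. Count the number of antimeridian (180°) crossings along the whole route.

Leg 1: +154.6° → -160.1°, shortest Δλ = 45.3° (east) — crosses 180°.
Leg 2: -160.1° → +1.8°, shortest Δλ = 161.9° (east) — does not cross 180°.
Leg 3: +1.8° → +31.8°, shortest Δλ = 30.0° (east) — does not cross 180°.
Leg 4: +31.8° → -29.4°, shortest Δλ = -61.2° (west) — does not cross 180°.
Total crossings: 1.

1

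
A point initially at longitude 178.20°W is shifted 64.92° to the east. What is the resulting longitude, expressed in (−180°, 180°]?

113.28°W

Start at -178.20°; shift +64.92° → -113.28°.
-113.28° already lies in (−180°, 180°].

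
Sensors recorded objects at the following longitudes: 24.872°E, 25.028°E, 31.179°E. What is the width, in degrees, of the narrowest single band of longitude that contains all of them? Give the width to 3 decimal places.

Sort the longitudes: +24.872°, +25.028°, +31.179°.
Eastward gaps between consecutive values (wrapping around): 0.156°, 6.151°, 353.693°.
Largest gap = 353.693° ⇒ minimal covering band is its complement: 360° − 353.693° = 6.307°.
Band runs from +24.872° eastward to +31.179°.

6.307°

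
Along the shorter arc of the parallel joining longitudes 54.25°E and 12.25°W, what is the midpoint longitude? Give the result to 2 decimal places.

21.00°E

Signed shortest Δλ from +54.25° to -12.25° is -66.50°.
Midpoint longitude = +54.25° + (-66.50°)/2 = +54.25° − 33.25° = +21.00°.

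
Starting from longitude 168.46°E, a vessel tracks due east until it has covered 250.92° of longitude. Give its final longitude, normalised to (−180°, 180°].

Start at +168.46°; shift +250.92° → +419.38°.
+419.38° lies outside (−180°, 180°]; subtract 360° → +59.38°.

59.38°E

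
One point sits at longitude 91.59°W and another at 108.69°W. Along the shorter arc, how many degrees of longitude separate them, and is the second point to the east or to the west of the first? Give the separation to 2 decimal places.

Raw difference: -108.69 − -91.59 = -17.1°.
Normalise into (−180°, 180°]: -17.1° stays -17.1°.
Negative ⇒ the second point lies to the west; separation 17.10°.

17.10° west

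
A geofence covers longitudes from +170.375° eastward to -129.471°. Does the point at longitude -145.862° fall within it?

Band width going east from +170.375° to -129.471°: ((-129.471 − 170.375) mod 360) = 60.154°.
Offset of -145.862° east of the west edge: ((-145.862 − 170.375) mod 360) = 43.763°.
43.763° ≤ 60.154° ⇒ inside.

Yes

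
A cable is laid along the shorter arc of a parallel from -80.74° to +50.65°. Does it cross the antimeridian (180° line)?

Signed shortest Δλ = ((50.65 − -80.74 + 180) mod 360) − 180 = 131.39°.
Going east by 131.39° from -80.74° reaches +50.65° without touching 180°.

No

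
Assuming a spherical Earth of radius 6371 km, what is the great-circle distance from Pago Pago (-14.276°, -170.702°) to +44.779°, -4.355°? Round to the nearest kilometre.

Δλ = -4.355 − -170.702 = 166.347°.
Δφ = 44.779 − -14.276 = 59.055°.
a = sin²(Δφ/2) + cos φ₁ · cos φ₂ · sin²(Δλ/2) = 0.921082.
c = 2·atan2(√a, √(1−a)) = 2.57208 rad → d = 6371·c ≈ 16386.73 km.

16387 km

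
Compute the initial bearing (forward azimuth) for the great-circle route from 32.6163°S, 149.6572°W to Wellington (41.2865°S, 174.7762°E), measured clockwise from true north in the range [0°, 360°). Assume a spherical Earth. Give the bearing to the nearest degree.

Δλ = 174.7762 − -149.6572 = 324.4334°; wrapped into (−180°, 180°]: -35.5666°.
θ = atan2( sin Δλ · cos φ₂ , cos φ₁ · sin φ₂ − sin φ₁ · cos φ₂ · cos Δλ )
  = atan2(-0.43706, -0.22631) = -117.375° → normalised to [0°, 360°): 242.625°.

243°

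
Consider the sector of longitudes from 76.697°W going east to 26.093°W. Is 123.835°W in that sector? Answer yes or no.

Band width going east from -76.697° to -26.093°: ((-26.093 − -76.697) mod 360) = 50.604°.
Offset of -123.835° east of the west edge: ((-123.835 − -76.697) mod 360) = 312.862°.
312.862° > 50.604° ⇒ outside.

No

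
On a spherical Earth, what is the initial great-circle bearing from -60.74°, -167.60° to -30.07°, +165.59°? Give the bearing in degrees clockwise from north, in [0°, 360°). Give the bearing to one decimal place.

317.7°

Δλ = 165.59 − -167.60 = 333.19°; wrapped into (−180°, 180°]: -26.81°.
θ = atan2( sin Δλ · cos φ₂ , cos φ₁ · sin φ₂ − sin φ₁ · cos φ₂ · cos Δλ )
  = atan2(-0.39033, 0.42894) = -42.302° → normalised to [0°, 360°): 317.698°.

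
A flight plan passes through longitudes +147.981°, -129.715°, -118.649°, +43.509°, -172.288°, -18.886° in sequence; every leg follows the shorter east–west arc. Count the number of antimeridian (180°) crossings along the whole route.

Leg 1: +147.981° → -129.715°, shortest Δλ = 82.304° (east) — crosses 180°.
Leg 2: -129.715° → -118.649°, shortest Δλ = 11.066° (east) — does not cross 180°.
Leg 3: -118.649° → +43.509°, shortest Δλ = 162.158° (east) — does not cross 180°.
Leg 4: +43.509° → -172.288°, shortest Δλ = 144.203° (east) — crosses 180°.
Leg 5: -172.288° → -18.886°, shortest Δλ = 153.402° (east) — does not cross 180°.
Total crossings: 2.

2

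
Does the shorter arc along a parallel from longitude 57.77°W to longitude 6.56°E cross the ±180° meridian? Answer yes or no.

Signed shortest Δλ = ((6.56 − -57.77 + 180) mod 360) − 180 = 64.33°.
Going east by 64.33° from -57.77° reaches +6.56° without touching 180°.

No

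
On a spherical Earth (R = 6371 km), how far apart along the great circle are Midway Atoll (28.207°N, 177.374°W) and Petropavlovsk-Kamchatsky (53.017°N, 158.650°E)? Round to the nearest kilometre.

3387 km

Δλ = 158.650 − -177.374 = 336.024°; wrapped into (−180°, 180°]: -23.976°.
Δφ = 53.017 − 28.207 = 24.810°.
a = sin²(Δφ/2) + cos φ₁ · cos φ₂ · sin²(Δλ/2) = 0.069019.
c = 2·atan2(√a, √(1−a)) = 0.53167 rad → d = 6371·c ≈ 3387.27 km.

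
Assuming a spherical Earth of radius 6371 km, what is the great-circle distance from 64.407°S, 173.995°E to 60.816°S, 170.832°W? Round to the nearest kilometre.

Δλ = -170.832 − 173.995 = -344.827°; wrapped into (−180°, 180°]: 15.173°.
Δφ = -60.816 − -64.407 = 3.591°.
a = sin²(Δφ/2) + cos φ₁ · cos φ₂ · sin²(Δλ/2) = 0.004653.
c = 2·atan2(√a, √(1−a)) = 0.13653 rad → d = 6371·c ≈ 869.86 km.

870 km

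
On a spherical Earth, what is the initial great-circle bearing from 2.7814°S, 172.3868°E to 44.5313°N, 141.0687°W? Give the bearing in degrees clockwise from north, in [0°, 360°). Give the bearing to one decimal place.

35.5°

Δλ = -141.0687 − 172.3868 = -313.4555°; wrapped into (−180°, 180°]: 46.5445°.
θ = atan2( sin Δλ · cos φ₂ , cos φ₁ · sin φ₂ − sin φ₁ · cos φ₂ · cos Δλ )
  = atan2(0.51748, 0.72426) = 35.545° → normalised to [0°, 360°): 35.545°.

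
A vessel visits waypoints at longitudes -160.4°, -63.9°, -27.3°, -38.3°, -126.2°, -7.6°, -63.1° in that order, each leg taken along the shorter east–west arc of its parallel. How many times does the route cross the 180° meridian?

Leg 1: -160.4° → -63.9°, shortest Δλ = 96.5° (east) — does not cross 180°.
Leg 2: -63.9° → -27.3°, shortest Δλ = 36.6° (east) — does not cross 180°.
Leg 3: -27.3° → -38.3°, shortest Δλ = -11.0° (west) — does not cross 180°.
Leg 4: -38.3° → -126.2°, shortest Δλ = -87.9° (west) — does not cross 180°.
Leg 5: -126.2° → -7.6°, shortest Δλ = 118.6° (east) — does not cross 180°.
Leg 6: -7.6° → -63.1°, shortest Δλ = -55.5° (west) — does not cross 180°.
Total crossings: 0.

0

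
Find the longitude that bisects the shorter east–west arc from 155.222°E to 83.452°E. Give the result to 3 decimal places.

Signed shortest Δλ from +155.222° to +83.452° is -71.770°.
Midpoint longitude = +155.222° + (-71.770°)/2 = +155.222° − 35.885° = +119.337°.

119.337°E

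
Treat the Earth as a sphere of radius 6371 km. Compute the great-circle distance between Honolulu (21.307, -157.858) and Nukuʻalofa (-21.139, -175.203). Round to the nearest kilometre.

5082 km

Δλ = -175.203 − -157.858 = -17.345°.
Δφ = -21.139 − 21.307 = -42.446°.
a = sin²(Δφ/2) + cos φ₁ · cos φ₂ · sin²(Δλ/2) = 0.150800.
c = 2·atan2(√a, √(1−a)) = 0.79764 rad → d = 6371·c ≈ 5081.75 km.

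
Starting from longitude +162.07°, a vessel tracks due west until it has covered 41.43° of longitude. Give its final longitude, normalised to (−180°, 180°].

Start at +162.07°; shift −41.43° → +120.64°.
+120.64° already lies in (−180°, 180°].

+120.64°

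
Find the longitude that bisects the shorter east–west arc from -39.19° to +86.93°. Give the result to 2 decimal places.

Signed shortest Δλ from -39.19° to +86.93° is +126.12°.
Midpoint longitude = -39.19° + (+126.12°)/2 = -39.19° + 63.06° = +23.87°.

+23.87°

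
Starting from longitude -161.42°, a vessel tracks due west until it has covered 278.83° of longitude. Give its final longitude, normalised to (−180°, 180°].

-80.25°

Start at -161.42°; shift −278.83° → -440.25°.
-440.25° lies outside (−180°, 180°]; add 360° → -80.25°.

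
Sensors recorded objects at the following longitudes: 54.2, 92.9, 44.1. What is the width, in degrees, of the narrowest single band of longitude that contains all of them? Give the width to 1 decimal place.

Sort the longitudes: +44.1°, +54.2°, +92.9°.
Eastward gaps between consecutive values (wrapping around): 10.1°, 38.7°, 311.2°.
Largest gap = 311.2° ⇒ minimal covering band is its complement: 360° − 311.2° = 48.8°.
Band runs from +44.1° eastward to +92.9°.

48.8°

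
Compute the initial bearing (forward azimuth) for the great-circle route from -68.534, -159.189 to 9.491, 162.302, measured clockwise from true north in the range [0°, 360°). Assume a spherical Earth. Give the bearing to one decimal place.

Δλ = 162.302 − -159.189 = 321.491°; wrapped into (−180°, 180°]: -38.509°.
θ = atan2( sin Δλ · cos φ₂ , cos φ₁ · sin φ₂ − sin φ₁ · cos φ₂ · cos Δλ )
  = atan2(-0.61411, 0.77861) = -38.264° → normalised to [0°, 360°): 321.736°.

321.7°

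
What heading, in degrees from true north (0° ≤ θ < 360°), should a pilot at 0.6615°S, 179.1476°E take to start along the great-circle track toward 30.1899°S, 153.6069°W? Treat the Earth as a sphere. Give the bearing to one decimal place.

Δλ = -153.6069 − 179.1476 = -332.7545°; wrapped into (−180°, 180°]: 27.2455°.
θ = atan2( sin Δλ · cos φ₂ , cos φ₁ · sin φ₂ − sin φ₁ · cos φ₂ · cos Δλ )
  = atan2(0.39571, -0.49396) = 141.302° → normalised to [0°, 360°): 141.302°.

141.3°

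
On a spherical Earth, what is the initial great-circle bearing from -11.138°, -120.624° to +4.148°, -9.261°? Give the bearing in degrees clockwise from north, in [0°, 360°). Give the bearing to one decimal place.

Δλ = -9.261 − -120.624 = 111.363°.
θ = atan2( sin Δλ · cos φ₂ , cos φ₁ · sin φ₂ − sin φ₁ · cos φ₂ · cos Δλ )
  = atan2(0.92885, 0.00079) = 89.951° → normalised to [0°, 360°): 89.951°.

90.0°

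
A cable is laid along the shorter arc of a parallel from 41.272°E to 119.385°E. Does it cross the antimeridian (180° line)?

Signed shortest Δλ = ((119.385 − 41.272 + 180) mod 360) − 180 = 78.113°.
Going east by 78.113° from +41.272° reaches +119.385° without touching 180°.

No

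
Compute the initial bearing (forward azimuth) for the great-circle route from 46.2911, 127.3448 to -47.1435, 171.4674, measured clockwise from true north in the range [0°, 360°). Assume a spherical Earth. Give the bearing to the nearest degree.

151°

Δλ = 171.4674 − 127.3448 = 44.1226°.
θ = atan2( sin Δλ · cos φ₂ , cos φ₁ · sin φ₂ − sin φ₁ · cos φ₂ · cos Δλ )
  = atan2(0.47353, -0.85948) = 151.148° → normalised to [0°, 360°): 151.148°.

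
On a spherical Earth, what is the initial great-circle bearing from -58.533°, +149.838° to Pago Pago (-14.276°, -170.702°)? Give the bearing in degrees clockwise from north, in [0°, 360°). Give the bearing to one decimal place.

Δλ = -170.702 − 149.838 = -320.540°; wrapped into (−180°, 180°]: 39.460°.
θ = atan2( sin Δλ · cos φ₂ , cos φ₁ · sin φ₂ − sin φ₁ · cos φ₂ · cos Δλ )
  = atan2(0.61591, 0.50947) = 50.403° → normalised to [0°, 360°): 50.403°.

50.4°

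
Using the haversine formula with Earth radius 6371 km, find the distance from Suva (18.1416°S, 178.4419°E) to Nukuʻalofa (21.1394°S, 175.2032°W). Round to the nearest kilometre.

744 km

Δλ = -175.2032 − 178.4419 = -353.6451°; wrapped into (−180°, 180°]: 6.3549°.
Δφ = -21.1394 − -18.1416 = -2.9978°.
a = sin²(Δφ/2) + cos φ₁ · cos φ₂ · sin²(Δλ/2) = 0.003407.
c = 2·atan2(√a, √(1−a)) = 0.11681 rad → d = 6371·c ≈ 744.21 km.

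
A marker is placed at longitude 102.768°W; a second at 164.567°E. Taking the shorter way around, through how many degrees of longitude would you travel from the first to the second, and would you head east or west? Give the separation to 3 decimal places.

Raw difference: 164.567 − -102.768 = 267.335°.
Normalise into (−180°, 180°]: 267.335° − 360° = -92.665°.
Negative ⇒ the second point lies to the west; separation 92.665°.

92.665° west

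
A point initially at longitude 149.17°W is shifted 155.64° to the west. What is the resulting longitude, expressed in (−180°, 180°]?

55.19°E

Start at -149.17°; shift −155.64° → -304.81°.
-304.81° lies outside (−180°, 180°]; add 360° → +55.19°.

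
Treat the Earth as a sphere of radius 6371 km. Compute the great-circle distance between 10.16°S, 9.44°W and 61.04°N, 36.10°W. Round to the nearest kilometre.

8255 km

Δλ = -36.10 − -9.44 = -26.66°.
Δφ = 61.04 − -10.16 = 71.20°.
a = sin²(Δφ/2) + cos φ₁ · cos φ₂ · sin²(Δλ/2) = 0.364202.
c = 2·atan2(√a, √(1−a)) = 1.29575 rad → d = 6371·c ≈ 8255.20 km.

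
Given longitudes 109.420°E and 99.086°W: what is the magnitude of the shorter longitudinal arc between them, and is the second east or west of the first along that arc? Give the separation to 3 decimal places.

Raw difference: -99.086 − 109.420 = -208.506°.
Normalise into (−180°, 180°]: -208.506° + 360° = 151.494°.
Positive ⇒ the second point lies to the east; separation 151.494°.

151.494° east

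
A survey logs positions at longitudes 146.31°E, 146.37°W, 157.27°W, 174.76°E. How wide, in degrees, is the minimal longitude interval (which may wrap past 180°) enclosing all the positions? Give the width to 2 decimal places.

67.32°

Sort the longitudes: -157.27°, -146.37°, +146.31°, +174.76°.
Eastward gaps between consecutive values (wrapping around): 10.90°, 292.68°, 28.45°, 27.97°.
Largest gap = 292.68° ⇒ minimal covering band is its complement: 360° − 292.68° = 67.32°.
Band runs from +146.31° eastward to -146.37°, crossing the antimeridian.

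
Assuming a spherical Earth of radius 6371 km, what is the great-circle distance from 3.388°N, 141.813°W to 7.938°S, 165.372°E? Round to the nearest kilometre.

Δλ = 165.372 − -141.813 = 307.185°; wrapped into (−180°, 180°]: -52.815°.
Δφ = -7.938 − 3.388 = -11.326°.
a = sin²(Δφ/2) + cos φ₁ · cos φ₂ · sin²(Δλ/2) = 0.205304.
c = 2·atan2(√a, √(1−a)) = 0.94049 rad → d = 6371·c ≈ 5991.87 km.

5992 km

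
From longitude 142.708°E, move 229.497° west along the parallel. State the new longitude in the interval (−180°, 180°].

Start at +142.708°; shift −229.497° → -86.789°.
-86.789° already lies in (−180°, 180°].

86.789°W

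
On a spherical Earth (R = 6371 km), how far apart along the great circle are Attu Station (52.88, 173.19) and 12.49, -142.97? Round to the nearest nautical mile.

Δλ = -142.97 − 173.19 = -316.16°; wrapped into (−180°, 180°]: 43.84°.
Δφ = 12.49 − 52.88 = -40.39°.
a = sin²(Δφ/2) + cos φ₁ · cos φ₂ · sin²(Δλ/2) = 0.201287.
c = 2·atan2(√a, √(1−a)) = 0.93051 rad → d = 6371·c ≈ 5928.27 km ≈ 3201.01 nmi.

3201 nmi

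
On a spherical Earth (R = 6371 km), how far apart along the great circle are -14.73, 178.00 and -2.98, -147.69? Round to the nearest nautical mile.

2150 nmi

Δλ = -147.69 − 178.00 = -325.69°; wrapped into (−180°, 180°]: 34.31°.
Δφ = -2.98 − -14.73 = 11.75°.
a = sin²(Δφ/2) + cos φ₁ · cos φ₂ · sin²(Δλ/2) = 0.094504.
c = 2·atan2(√a, √(1−a)) = 0.62495 rad → d = 6371·c ≈ 3981.57 km ≈ 2149.87 nmi.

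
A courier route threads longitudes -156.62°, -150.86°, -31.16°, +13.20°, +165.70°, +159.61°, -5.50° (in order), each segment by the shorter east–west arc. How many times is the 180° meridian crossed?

Leg 1: -156.62° → -150.86°, shortest Δλ = 5.76° (east) — does not cross 180°.
Leg 2: -150.86° → -31.16°, shortest Δλ = 119.7° (east) — does not cross 180°.
Leg 3: -31.16° → +13.20°, shortest Δλ = 44.36° (east) — does not cross 180°.
Leg 4: +13.20° → +165.70°, shortest Δλ = 152.5° (east) — does not cross 180°.
Leg 5: +165.70° → +159.61°, shortest Δλ = -6.09° (west) — does not cross 180°.
Leg 6: +159.61° → -5.50°, shortest Δλ = -165.11° (west) — does not cross 180°.
Total crossings: 0.

0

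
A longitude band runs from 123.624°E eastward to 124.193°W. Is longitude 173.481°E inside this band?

Band width going east from +123.624° to -124.193°: ((-124.193 − 123.624) mod 360) = 112.183°.
Offset of +173.481° east of the west edge: ((173.481 − 123.624) mod 360) = 49.857°.
49.857° ≤ 112.183° ⇒ inside.

Yes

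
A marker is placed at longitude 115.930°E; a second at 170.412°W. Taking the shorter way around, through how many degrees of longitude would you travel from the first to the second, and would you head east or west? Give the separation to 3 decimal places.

73.658° east

Raw difference: -170.412 − 115.930 = -286.342°.
Normalise into (−180°, 180°]: -286.342° + 360° = 73.658°.
Positive ⇒ the second point lies to the east; separation 73.658°.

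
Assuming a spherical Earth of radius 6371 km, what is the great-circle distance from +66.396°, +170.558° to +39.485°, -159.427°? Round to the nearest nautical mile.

Δλ = -159.427 − 170.558 = -329.985°; wrapped into (−180°, 180°]: 30.015°.
Δφ = 39.485 − 66.396 = -26.911°.
a = sin²(Δφ/2) + cos φ₁ · cos φ₂ · sin²(Δλ/2) = 0.074866.
c = 2·atan2(√a, √(1−a)) = 0.55430 rad → d = 6371·c ≈ 3531.47 km ≈ 1906.84 nmi.

1907 nmi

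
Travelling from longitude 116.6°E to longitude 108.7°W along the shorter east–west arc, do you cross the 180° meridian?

Yes

Naïve |-108.7 − 116.6| = 225.3° > 180°, so the shorter arc goes the other way round — across 180°.
Signed shortest Δλ = ((-108.7 − 116.6 + 180) mod 360) − 180 = 134.7°.
Going east by 134.7° from +116.6° passes through 180° before reaching -108.7°.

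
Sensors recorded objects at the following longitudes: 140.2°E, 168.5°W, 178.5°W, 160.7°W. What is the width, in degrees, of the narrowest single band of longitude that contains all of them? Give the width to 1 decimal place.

59.1°

Sort the longitudes: -178.5°, -168.5°, -160.7°, +140.2°.
Eastward gaps between consecutive values (wrapping around): 10.0°, 7.8°, 300.9°, 41.3°.
Largest gap = 300.9° ⇒ minimal covering band is its complement: 360° − 300.9° = 59.1°.
Band runs from +140.2° eastward to -160.7°, crossing the antimeridian.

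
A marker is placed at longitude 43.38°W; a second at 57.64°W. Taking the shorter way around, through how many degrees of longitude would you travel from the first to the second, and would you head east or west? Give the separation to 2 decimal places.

Raw difference: -57.64 − -43.38 = -14.26°.
Normalise into (−180°, 180°]: -14.26° stays -14.26°.
Negative ⇒ the second point lies to the west; separation 14.26°.

14.26° west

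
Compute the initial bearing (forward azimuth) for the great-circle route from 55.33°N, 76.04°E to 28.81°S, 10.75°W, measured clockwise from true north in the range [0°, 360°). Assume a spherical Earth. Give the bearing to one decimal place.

250.2°

Δλ = -10.75 − 76.04 = -86.79°.
θ = atan2( sin Δλ · cos φ₂ , cos φ₁ · sin φ₂ − sin φ₁ · cos φ₂ · cos Δλ )
  = atan2(-0.87485, -0.31448) = -109.772° → normalised to [0°, 360°): 250.228°.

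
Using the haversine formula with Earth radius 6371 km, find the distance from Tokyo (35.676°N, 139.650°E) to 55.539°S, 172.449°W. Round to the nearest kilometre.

11113 km

Δλ = -172.449 − 139.650 = -312.099°; wrapped into (−180°, 180°]: 47.901°.
Δφ = -55.539 − 35.676 = -91.215°.
a = sin²(Δφ/2) + cos φ₁ · cos φ₂ · sin²(Δλ/2) = 0.586350.
c = 2·atan2(√a, √(1−a)) = 1.74437 rad → d = 6371·c ≈ 11113.35 km.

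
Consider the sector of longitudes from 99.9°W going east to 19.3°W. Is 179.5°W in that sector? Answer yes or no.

Band width going east from -99.9° to -19.3°: ((-19.3 − -99.9) mod 360) = 80.6°.
Offset of -179.5° east of the west edge: ((-179.5 − -99.9) mod 360) = 280.4°.
280.4° > 80.6° ⇒ outside.

No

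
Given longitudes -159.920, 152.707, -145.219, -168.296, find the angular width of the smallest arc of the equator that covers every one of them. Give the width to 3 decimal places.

62.074°

Sort the longitudes: -168.296°, -159.920°, -145.219°, +152.707°.
Eastward gaps between consecutive values (wrapping around): 8.376°, 14.701°, 297.926°, 38.997°.
Largest gap = 297.926° ⇒ minimal covering band is its complement: 360° − 297.926° = 62.074°.
Band runs from +152.707° eastward to -145.219°, crossing the antimeridian.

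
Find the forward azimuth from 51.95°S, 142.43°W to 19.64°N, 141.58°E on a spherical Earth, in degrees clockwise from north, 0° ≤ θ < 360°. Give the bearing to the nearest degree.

293°

Δλ = 141.58 − -142.43 = 284.01°; wrapped into (−180°, 180°]: -75.99°.
θ = atan2( sin Δλ · cos φ₂ , cos φ₁ · sin φ₂ − sin φ₁ · cos φ₂ · cos Δλ )
  = atan2(-0.91381, 0.38671) = -67.063° → normalised to [0°, 360°): 292.937°.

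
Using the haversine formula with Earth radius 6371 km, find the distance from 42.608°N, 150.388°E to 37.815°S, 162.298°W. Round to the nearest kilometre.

Δλ = -162.298 − 150.388 = -312.686°; wrapped into (−180°, 180°]: 47.314°.
Δφ = -37.815 − 42.608 = -80.423°.
a = sin²(Δφ/2) + cos φ₁ · cos φ₂ · sin²(Δλ/2) = 0.510431.
c = 2·atan2(√a, √(1−a)) = 1.59166 rad → d = 6371·c ≈ 10140.46 km.

10140 km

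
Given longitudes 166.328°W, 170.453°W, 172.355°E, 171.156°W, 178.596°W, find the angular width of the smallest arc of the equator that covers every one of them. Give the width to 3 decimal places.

Sort the longitudes: -178.596°, -171.156°, -170.453°, -166.328°, +172.355°.
Eastward gaps between consecutive values (wrapping around): 7.440°, 0.703°, 4.125°, 338.683°, 9.049°.
Largest gap = 338.683° ⇒ minimal covering band is its complement: 360° − 338.683° = 21.317°.
Band runs from +172.355° eastward to -166.328°, crossing the antimeridian.

21.317°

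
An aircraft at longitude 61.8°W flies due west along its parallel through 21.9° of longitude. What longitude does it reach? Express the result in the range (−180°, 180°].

83.7°W

Start at -61.8°; shift −21.9° → -83.7°.
-83.7° already lies in (−180°, 180°].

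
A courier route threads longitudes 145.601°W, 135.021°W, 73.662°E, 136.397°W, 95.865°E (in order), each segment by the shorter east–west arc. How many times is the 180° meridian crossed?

Leg 1: -145.601° → -135.021°, shortest Δλ = 10.58° (east) — does not cross 180°.
Leg 2: -135.021° → +73.662°, shortest Δλ = -151.317° (west) — crosses 180°.
Leg 3: +73.662° → -136.397°, shortest Δλ = 149.941° (east) — crosses 180°.
Leg 4: -136.397° → +95.865°, shortest Δλ = -127.738° (west) — crosses 180°.
Total crossings: 3.

3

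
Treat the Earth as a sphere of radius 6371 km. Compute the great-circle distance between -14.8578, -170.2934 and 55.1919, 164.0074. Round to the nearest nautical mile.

4404 nmi

Δλ = 164.0074 − -170.2934 = 334.3008°; wrapped into (−180°, 180°]: -25.6992°.
Δφ = 55.1919 − -14.8578 = 70.0497°.
a = sin²(Δφ/2) + cos φ₁ · cos φ₂ · sin²(Δλ/2) = 0.356686.
c = 2·atan2(√a, √(1−a)) = 1.28009 rad → d = 6371·c ≈ 8155.46 km ≈ 4403.60 nmi.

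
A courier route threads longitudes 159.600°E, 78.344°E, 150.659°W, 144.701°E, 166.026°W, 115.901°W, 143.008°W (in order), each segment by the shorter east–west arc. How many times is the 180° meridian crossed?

Leg 1: +159.600° → +78.344°, shortest Δλ = -81.256° (west) — does not cross 180°.
Leg 2: +78.344° → -150.659°, shortest Δλ = 130.997° (east) — crosses 180°.
Leg 3: -150.659° → +144.701°, shortest Δλ = -64.64° (west) — crosses 180°.
Leg 4: +144.701° → -166.026°, shortest Δλ = 49.273° (east) — crosses 180°.
Leg 5: -166.026° → -115.901°, shortest Δλ = 50.125° (east) — does not cross 180°.
Leg 6: -115.901° → -143.008°, shortest Δλ = -27.107° (west) — does not cross 180°.
Total crossings: 3.

3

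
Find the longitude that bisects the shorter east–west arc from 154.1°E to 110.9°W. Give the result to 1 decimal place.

158.4°W

Signed shortest Δλ from +154.1° to -110.9° is +95.0°.
Midpoint longitude = +154.1° + (+95.0°)/2 = +154.1° + 47.5° = +201.6°.
Normalise into (−180°, 180°]: -158.4°.
(The naïve average (+154.1 + -110.9)/2 = 21.6° is on the wrong side of the globe.)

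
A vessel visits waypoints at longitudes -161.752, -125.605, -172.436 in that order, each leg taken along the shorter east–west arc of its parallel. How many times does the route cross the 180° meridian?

0

Leg 1: -161.752° → -125.605°, shortest Δλ = 36.147° (east) — does not cross 180°.
Leg 2: -125.605° → -172.436°, shortest Δλ = -46.831° (west) — does not cross 180°.
Total crossings: 0.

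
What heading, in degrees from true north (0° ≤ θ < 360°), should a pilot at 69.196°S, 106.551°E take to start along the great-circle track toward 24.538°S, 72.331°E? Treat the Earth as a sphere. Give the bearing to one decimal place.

317.4°

Δλ = 72.331 − 106.551 = -34.220°.
θ = atan2( sin Δλ · cos φ₂ , cos φ₁ · sin φ₂ − sin φ₁ · cos φ₂ · cos Δλ )
  = atan2(-0.51158, 0.55566) = -42.635° → normalised to [0°, 360°): 317.365°.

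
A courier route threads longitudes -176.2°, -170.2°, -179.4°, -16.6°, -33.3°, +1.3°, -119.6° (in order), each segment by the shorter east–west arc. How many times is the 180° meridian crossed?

Leg 1: -176.2° → -170.2°, shortest Δλ = 6.0° (east) — does not cross 180°.
Leg 2: -170.2° → -179.4°, shortest Δλ = -9.2° (west) — does not cross 180°.
Leg 3: -179.4° → -16.6°, shortest Δλ = 162.8° (east) — does not cross 180°.
Leg 4: -16.6° → -33.3°, shortest Δλ = -16.7° (west) — does not cross 180°.
Leg 5: -33.3° → +1.3°, shortest Δλ = 34.6° (east) — does not cross 180°.
Leg 6: +1.3° → -119.6°, shortest Δλ = -120.9° (west) — does not cross 180°.
Total crossings: 0.

0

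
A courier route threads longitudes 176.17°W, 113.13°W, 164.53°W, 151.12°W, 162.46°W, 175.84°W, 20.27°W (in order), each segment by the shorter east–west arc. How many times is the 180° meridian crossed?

Leg 1: -176.17° → -113.13°, shortest Δλ = 63.04° (east) — does not cross 180°.
Leg 2: -113.13° → -164.53°, shortest Δλ = -51.4° (west) — does not cross 180°.
Leg 3: -164.53° → -151.12°, shortest Δλ = 13.41° (east) — does not cross 180°.
Leg 4: -151.12° → -162.46°, shortest Δλ = -11.34° (west) — does not cross 180°.
Leg 5: -162.46° → -175.84°, shortest Δλ = -13.38° (west) — does not cross 180°.
Leg 6: -175.84° → -20.27°, shortest Δλ = 155.57° (east) — does not cross 180°.
Total crossings: 0.

0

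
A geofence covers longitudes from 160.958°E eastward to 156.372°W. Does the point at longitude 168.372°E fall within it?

Yes

Band width going east from +160.958° to -156.372°: ((-156.372 − 160.958) mod 360) = 42.670°.
Offset of +168.372° east of the west edge: ((168.372 − 160.958) mod 360) = 7.414°.
7.414° ≤ 42.670° ⇒ inside.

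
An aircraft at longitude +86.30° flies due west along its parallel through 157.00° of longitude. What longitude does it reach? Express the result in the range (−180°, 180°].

Start at +86.30°; shift −157.00° → -70.70°.
-70.70° already lies in (−180°, 180°].

-70.70°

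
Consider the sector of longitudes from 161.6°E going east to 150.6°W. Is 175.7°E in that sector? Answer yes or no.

Yes

Band width going east from +161.6° to -150.6°: ((-150.6 − 161.6) mod 360) = 47.8°.
Offset of +175.7° east of the west edge: ((175.7 − 161.6) mod 360) = 14.1°.
14.1° ≤ 47.8° ⇒ inside.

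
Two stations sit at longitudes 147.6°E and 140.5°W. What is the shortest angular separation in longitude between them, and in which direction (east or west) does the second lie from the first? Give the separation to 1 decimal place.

Raw difference: -140.5 − 147.6 = -288.1°.
Normalise into (−180°, 180°]: -288.1° + 360° = 71.9°.
Positive ⇒ the second point lies to the east; separation 71.9°.

71.9° east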